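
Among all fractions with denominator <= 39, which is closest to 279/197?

Expand x = 279/197 as a continued fraction with the Euclidean algorithm:
  279 = 1*197 + 82, so a_0 = 1.
  197 = 2*82 + 33, so a_1 = 2.
  82 = 2*33 + 16, so a_2 = 2.
  33 = 2*16 + 1, so a_3 = 2.
  16 = 16*1 + 0, so a_4 = 16.
so x = [1; 2, 2, 2, 16].
Convergents (p_i = a_i*p_{i-1} + p_{i-2}, q_i = a_i*q_{i-1} + q_{i-2} with p_{-2}=0, p_{-1}=1, q_{-2}=1, q_{-1}=0), until the denominator exceeds 39:
  i=0: a_0=1, p_0 = 1*1 + 0 = 1, q_0 = 1*0 + 1 = 1.
  i=1: a_1=2, p_1 = 2*1 + 1 = 3, q_1 = 2*1 + 0 = 2.
  i=2: a_2=2, p_2 = 2*3 + 1 = 7, q_2 = 2*2 + 1 = 5.
  i=3: a_3=2, p_3 = 2*7 + 3 = 17, q_3 = 2*5 + 2 = 12.
  i=4: a_4=16, p_4 = 16*17 + 7 = 279, q_4 = 16*12 + 5 = 197.
q_4 = 197 > 39, so the last convergent with denominator <= 39 is p_3/q_3 = 17/12.
The closest fraction with denominator <= 39 is either p_3/q_3 or the intermediate fraction (k*p_3 + p_2)/(k*q_3 + q_2) with the largest k >= 1 whose denominator stays <= 39; these approach x as k grows, and every other convergent or intermediate fraction in range is farther away.
Largest k: floor((39 - q_2)/q_3) = floor((39 - 5)/12) = 2.
That gives (2*17 + 7)/(2*12 + 5) = 41/29.
Compare the errors: |x - 17/12| = |279*12 - 17*197|/(197*12) = 1/2364, and |x - 41/29| = |279*29 - 41*197|/(197*29) = 14/5713.
Cross-multiplying, 1*5713 = 5713 < 33096 = 14*2364, so 1/2364 is smaller: the convergent 17/12 is closer to x than 41/29.

17/12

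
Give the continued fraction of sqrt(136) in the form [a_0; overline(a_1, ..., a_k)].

Write x_i = (sqrt(136) + m_i)/d_i with (m_0, d_0) = (0, 1). a_0 = floor(sqrt(136)) = 11, since 11^2 = 121 <= 136 < 144 = 12^2.
Iterate m_{i+1} = d_i*a_i - m_i, d_{i+1} = (136 - m_{i+1}^2)/d_i, a_{i+1} = floor((a_0 + m_{i+1})/d_{i+1}):
  m_1 = 1*11 - 0 = 11, d_1 = (136 - 11^2)/1 = 15/1 = 15, a_1 = floor((11 + 11)/15) = 1.
  m_2 = 15*1 - 11 = 4, d_2 = (136 - 4^2)/15 = 120/15 = 8, a_2 = floor((11 + 4)/8) = 1.
  m_3 = 8*1 - 4 = 4, d_3 = (136 - 4^2)/8 = 120/8 = 15, a_3 = floor((11 + 4)/15) = 1.
  m_4 = 15*1 - 4 = 11, d_4 = (136 - 11^2)/15 = 15/15 = 1, a_4 = floor((11 + 11)/1) = 22.
  m_5 = 1*22 - 11 = 11, d_5 = (136 - 11^2)/1 = 15/1 = 15: (m_5, d_5) = (m_1, d_1) = (11, 15), so from here the quotients repeat a_1, ..., a_4; the period length is 4.
Hence the expansion of sqrt(136) is a_0 = 11 followed by the repeating block 1, 1, 1, 22 (period 4).

[11; overline(1, 1, 1, 22)]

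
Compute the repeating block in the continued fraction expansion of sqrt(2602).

[51; (102)]

Write x_i = (sqrt(2602) + m_i)/d_i with (m_0, d_0) = (0, 1). a_0 = floor(sqrt(2602)) = 51, since 51^2 = 2601 <= 2602 < 2704 = 52^2.
Iterate m_{i+1} = d_i*a_i - m_i, d_{i+1} = (2602 - m_{i+1}^2)/d_i, a_{i+1} = floor((a_0 + m_{i+1})/d_{i+1}):
  m_1 = 1*51 - 0 = 51, d_1 = (2602 - 51^2)/1 = 1/1 = 1, a_1 = floor((51 + 51)/1) = 102.
  m_2 = 1*102 - 51 = 51, d_2 = (2602 - 51^2)/1 = 1/1 = 1: (m_2, d_2) = (m_1, d_1) = (51, 1), so from here the quotient a_1 repeats; the period length is 1.
Hence the expansion of sqrt(2602) is a_0 = 51 followed by the repeating block 102 (period 1).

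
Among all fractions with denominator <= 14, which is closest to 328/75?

Expand x = 328/75 as a continued fraction with the Euclidean algorithm:
  328 = 4*75 + 28, so a_0 = 4.
  75 = 2*28 + 19, so a_1 = 2.
  28 = 1*19 + 9, so a_2 = 1.
  19 = 2*9 + 1, so a_3 = 2.
  9 = 9*1 + 0, so a_4 = 9.
so x = [4; 2, 1, 2, 9].
Convergents (p_i = a_i*p_{i-1} + p_{i-2}, q_i = a_i*q_{i-1} + q_{i-2} with p_{-2}=0, p_{-1}=1, q_{-2}=1, q_{-1}=0), until the denominator exceeds 14:
  i=0: a_0=4, p_0 = 4*1 + 0 = 4, q_0 = 4*0 + 1 = 1.
  i=1: a_1=2, p_1 = 2*4 + 1 = 9, q_1 = 2*1 + 0 = 2.
  i=2: a_2=1, p_2 = 1*9 + 4 = 13, q_2 = 1*2 + 1 = 3.
  i=3: a_3=2, p_3 = 2*13 + 9 = 35, q_3 = 2*3 + 2 = 8.
  i=4: a_4=9, p_4 = 9*35 + 13 = 328, q_4 = 9*8 + 3 = 75.
q_4 = 75 > 14, so the last convergent with denominator <= 14 is p_3/q_3 = 35/8.
The closest fraction with denominator <= 14 is either p_3/q_3 or the intermediate fraction (k*p_3 + p_2)/(k*q_3 + q_2) with the largest k >= 1 whose denominator stays <= 14; these approach x as k grows, and every other convergent or intermediate fraction in range is farther away.
Largest k: floor((14 - q_2)/q_3) = floor((14 - 3)/8) = 1.
That gives (1*35 + 13)/(1*8 + 3) = 48/11.
Compare the errors: |x - 35/8| = |328*8 - 35*75|/(75*8) = 1/600, and |x - 48/11| = |328*11 - 48*75|/(75*11) = 8/825.
Cross-multiplying, 1*825 = 825 < 4800 = 8*600, so 1/600 is smaller: the convergent 35/8 is closer to x than 48/11.

35/8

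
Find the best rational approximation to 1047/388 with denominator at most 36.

89/33

Expand x = 1047/388 as a continued fraction with the Euclidean algorithm:
  1047 = 2*388 + 271, so a_0 = 2.
  388 = 1*271 + 117, so a_1 = 1.
  271 = 2*117 + 37, so a_2 = 2.
  117 = 3*37 + 6, so a_3 = 3.
  37 = 6*6 + 1, so a_4 = 6.
  6 = 6*1 + 0, so a_5 = 6.
so x = [2; 1, 2, 3, 6, 6].
Convergents (p_i = a_i*p_{i-1} + p_{i-2}, q_i = a_i*q_{i-1} + q_{i-2} with p_{-2}=0, p_{-1}=1, q_{-2}=1, q_{-1}=0), until the denominator exceeds 36:
  i=0: a_0=2, p_0 = 2*1 + 0 = 2, q_0 = 2*0 + 1 = 1.
  i=1: a_1=1, p_1 = 1*2 + 1 = 3, q_1 = 1*1 + 0 = 1.
  i=2: a_2=2, p_2 = 2*3 + 2 = 8, q_2 = 2*1 + 1 = 3.
  i=3: a_3=3, p_3 = 3*8 + 3 = 27, q_3 = 3*3 + 1 = 10.
  i=4: a_4=6, p_4 = 6*27 + 8 = 170, q_4 = 6*10 + 3 = 63.
q_4 = 63 > 36, so the last convergent with denominator <= 36 is p_3/q_3 = 27/10.
The closest fraction with denominator <= 36 is either p_3/q_3 or the intermediate fraction (k*p_3 + p_2)/(k*q_3 + q_2) with the largest k >= 1 whose denominator stays <= 36; these approach x as k grows, and every other convergent or intermediate fraction in range is farther away.
Largest k: floor((36 - q_2)/q_3) = floor((36 - 3)/10) = 3.
That gives (3*27 + 8)/(3*10 + 3) = 89/33.
Compare the errors: |x - 27/10| = |1047*10 - 27*388|/(388*10) = 6/3880, and |x - 89/33| = |1047*33 - 89*388|/(388*33) = 19/12804.
Cross-multiplying, 19*3880 = 73720 < 76824 = 6*12804, so 19/12804 is smaller: the intermediate fraction 89/33 is closer to x than 27/10.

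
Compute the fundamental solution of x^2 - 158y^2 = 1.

(x, y) = (7743, 616)

First expand sqrt(158) as a continued fraction. With x_i = (sqrt(158) + m_i)/d_i and (m_0, d_0) = (0, 1): a_0 = floor(sqrt(158)) = 12, since 12^2 = 144 <= 158 < 169 = 13^2.
Iterate m_{i+1} = d_i*a_i - m_i, d_{i+1} = (158 - m_{i+1}^2)/d_i, a_{i+1} = floor((a_0 + m_{i+1})/d_{i+1}):
  m_1 = 1*12 - 0 = 12, d_1 = (158 - 12^2)/1 = 14/1 = 14, a_1 = floor((12 + 12)/14) = 1.
  m_2 = 14*1 - 12 = 2, d_2 = (158 - 2^2)/14 = 154/14 = 11, a_2 = floor((12 + 2)/11) = 1.
  m_3 = 11*1 - 2 = 9, d_3 = (158 - 9^2)/11 = 77/11 = 7, a_3 = floor((12 + 9)/7) = 3.
  m_4 = 7*3 - 9 = 12, d_4 = (158 - 12^2)/7 = 14/7 = 2, a_4 = floor((12 + 12)/2) = 12.
  m_5 = 2*12 - 12 = 12, d_5 = (158 - 12^2)/2 = 14/2 = 7, a_5 = floor((12 + 12)/7) = 3.
  m_6 = 7*3 - 12 = 9, d_6 = (158 - 9^2)/7 = 77/7 = 11, a_6 = floor((12 + 9)/11) = 1.
  m_7 = 11*1 - 9 = 2, d_7 = (158 - 2^2)/11 = 154/11 = 14, a_7 = floor((12 + 2)/14) = 1.
  m_8 = 14*1 - 2 = 12, d_8 = (158 - 12^2)/14 = 14/14 = 1, a_8 = floor((12 + 12)/1) = 24.
  m_9 = 1*24 - 12 = 12, d_9 = (158 - 12^2)/1 = 14/1 = 14: (m_9, d_9) = (m_1, d_1) = (12, 14), so from here the quotients repeat a_1, ..., a_8; the period length is 8.
So sqrt(158) = [12; (1, 1, 3, 12, 3, 1, 1, 24)] with period length k = 8.
k is even, so the fundamental solution of x^2 - 158y^2 = 1 is (p_{k-1}, q_{k-1}) = (p_7, q_7); compute convergents through index 7.
Convergents (p_i = a_i*p_{i-1} + p_{i-2}, q_i = a_i*q_{i-1} + q_{i-2} with p_{-2}=0, p_{-1}=1, q_{-2}=1, q_{-1}=0):
  i=0: a_0=12, p_0 = 12*1 + 0 = 12, q_0 = 12*0 + 1 = 1.
  i=1: a_1=1, p_1 = 1*12 + 1 = 13, q_1 = 1*1 + 0 = 1.
  i=2: a_2=1, p_2 = 1*13 + 12 = 25, q_2 = 1*1 + 1 = 2.
  i=3: a_3=3, p_3 = 3*25 + 13 = 88, q_3 = 3*2 + 1 = 7.
  i=4: a_4=12, p_4 = 12*88 + 25 = 1081, q_4 = 12*7 + 2 = 86.
  i=5: a_5=3, p_5 = 3*1081 + 88 = 3331, q_5 = 3*86 + 7 = 265.
  i=6: a_6=1, p_6 = 1*3331 + 1081 = 4412, q_6 = 1*265 + 86 = 351.
  i=7: a_7=1, p_7 = 1*4412 + 3331 = 7743, q_7 = 1*351 + 265 = 616.
Check: 7743^2 - 158*616^2 = 59954049 - 59954048 = 1, so (x, y) = (7743, 616) solves the equation, and by the theorem it is the least positive solution.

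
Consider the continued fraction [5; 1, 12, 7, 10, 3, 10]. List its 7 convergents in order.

Using the convergent recurrence p_i = a_i*p_{i-1} + p_{i-2}, q_i = a_i*q_{i-1} + q_{i-2} with p_{-2}=0, p_{-1}=1, q_{-2}=1, q_{-1}=0:
  i=0: a_0=5, p_0 = 5*1 + 0 = 5, q_0 = 5*0 + 1 = 1.
  i=1: a_1=1, p_1 = 1*5 + 1 = 6, q_1 = 1*1 + 0 = 1.
  i=2: a_2=12, p_2 = 12*6 + 5 = 77, q_2 = 12*1 + 1 = 13.
  i=3: a_3=7, p_3 = 7*77 + 6 = 545, q_3 = 7*13 + 1 = 92.
  i=4: a_4=10, p_4 = 10*545 + 77 = 5527, q_4 = 10*92 + 13 = 933.
  i=5: a_5=3, p_5 = 3*5527 + 545 = 17126, q_5 = 3*933 + 92 = 2891.
  i=6: a_6=10, p_6 = 10*17126 + 5527 = 176787, q_6 = 10*2891 + 933 = 29843.

5/1, 6/1, 77/13, 545/92, 5527/933, 17126/2891, 176787/29843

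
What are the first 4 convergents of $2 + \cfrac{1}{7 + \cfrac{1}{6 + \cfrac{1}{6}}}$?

Using the convergent recurrence p_i = a_i*p_{i-1} + p_{i-2}, q_i = a_i*q_{i-1} + q_{i-2} with p_{-2}=0, p_{-1}=1, q_{-2}=1, q_{-1}=0:
  i=0: a_0=2, p_0 = 2*1 + 0 = 2, q_0 = 2*0 + 1 = 1.
  i=1: a_1=7, p_1 = 7*2 + 1 = 15, q_1 = 7*1 + 0 = 7.
  i=2: a_2=6, p_2 = 6*15 + 2 = 92, q_2 = 6*7 + 1 = 43.
  i=3: a_3=6, p_3 = 6*92 + 15 = 567, q_3 = 6*43 + 7 = 265.

2/1, 15/7, 92/43, 567/265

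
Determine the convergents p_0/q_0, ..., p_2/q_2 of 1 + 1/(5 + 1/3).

Using the convergent recurrence p_i = a_i*p_{i-1} + p_{i-2}, q_i = a_i*q_{i-1} + q_{i-2} with p_{-2}=0, p_{-1}=1, q_{-2}=1, q_{-1}=0:
  i=0: a_0=1, p_0 = 1*1 + 0 = 1, q_0 = 1*0 + 1 = 1.
  i=1: a_1=5, p_1 = 5*1 + 1 = 6, q_1 = 5*1 + 0 = 5.
  i=2: a_2=3, p_2 = 3*6 + 1 = 19, q_2 = 3*5 + 1 = 16.

1/1, 6/5, 19/16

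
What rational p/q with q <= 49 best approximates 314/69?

Expand x = 314/69 as a continued fraction with the Euclidean algorithm:
  314 = 4*69 + 38, so a_0 = 4.
  69 = 1*38 + 31, so a_1 = 1.
  38 = 1*31 + 7, so a_2 = 1.
  31 = 4*7 + 3, so a_3 = 4.
  7 = 2*3 + 1, so a_4 = 2.
  3 = 3*1 + 0, so a_5 = 3.
so x = [4; 1, 1, 4, 2, 3].
Convergents (p_i = a_i*p_{i-1} + p_{i-2}, q_i = a_i*q_{i-1} + q_{i-2} with p_{-2}=0, p_{-1}=1, q_{-2}=1, q_{-1}=0), until the denominator exceeds 49:
  i=0: a_0=4, p_0 = 4*1 + 0 = 4, q_0 = 4*0 + 1 = 1.
  i=1: a_1=1, p_1 = 1*4 + 1 = 5, q_1 = 1*1 + 0 = 1.
  i=2: a_2=1, p_2 = 1*5 + 4 = 9, q_2 = 1*1 + 1 = 2.
  i=3: a_3=4, p_3 = 4*9 + 5 = 41, q_3 = 4*2 + 1 = 9.
  i=4: a_4=2, p_4 = 2*41 + 9 = 91, q_4 = 2*9 + 2 = 20.
  i=5: a_5=3, p_5 = 3*91 + 41 = 314, q_5 = 3*20 + 9 = 69.
q_5 = 69 > 49, so the last convergent with denominator <= 49 is p_4/q_4 = 91/20.
The closest fraction with denominator <= 49 is either p_4/q_4 or the intermediate fraction (k*p_4 + p_3)/(k*q_4 + q_3) with the largest k >= 1 whose denominator stays <= 49; these approach x as k grows, and every other convergent or intermediate fraction in range is farther away.
Largest k: floor((49 - q_3)/q_4) = floor((49 - 9)/20) = 2.
That gives (2*91 + 41)/(2*20 + 9) = 223/49.
Compare the errors: |x - 91/20| = |314*20 - 91*69|/(69*20) = 1/1380, and |x - 223/49| = |314*49 - 223*69|/(69*49) = 1/3381.
Cross-multiplying, 1*1380 = 1380 < 3381 = 1*3381, so 1/3381 is smaller: the intermediate fraction 223/49 is closer to x than 91/20.

223/49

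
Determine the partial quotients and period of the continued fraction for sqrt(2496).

[49; (1, 23, 1, 98)]

Write x_i = (sqrt(2496) + m_i)/d_i with (m_0, d_0) = (0, 1). a_0 = floor(sqrt(2496)) = 49, since 49^2 = 2401 <= 2496 < 2500 = 50^2.
Iterate m_{i+1} = d_i*a_i - m_i, d_{i+1} = (2496 - m_{i+1}^2)/d_i, a_{i+1} = floor((a_0 + m_{i+1})/d_{i+1}):
  m_1 = 1*49 - 0 = 49, d_1 = (2496 - 49^2)/1 = 95/1 = 95, a_1 = floor((49 + 49)/95) = 1.
  m_2 = 95*1 - 49 = 46, d_2 = (2496 - 46^2)/95 = 380/95 = 4, a_2 = floor((49 + 46)/4) = 23.
  m_3 = 4*23 - 46 = 46, d_3 = (2496 - 46^2)/4 = 380/4 = 95, a_3 = floor((49 + 46)/95) = 1.
  m_4 = 95*1 - 46 = 49, d_4 = (2496 - 49^2)/95 = 95/95 = 1, a_4 = floor((49 + 49)/1) = 98.
  m_5 = 1*98 - 49 = 49, d_5 = (2496 - 49^2)/1 = 95/1 = 95: (m_5, d_5) = (m_1, d_1) = (49, 95), so from here the quotients repeat a_1, ..., a_4; the period length is 4.
Hence the expansion of sqrt(2496) is a_0 = 49 followed by the repeating block 1, 23, 1, 98 (period 4).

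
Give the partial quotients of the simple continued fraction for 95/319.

Run the Euclidean algorithm on 95 and 319; the successive quotients are the partial quotients a_0, a_1, ... (each step inverts the fractional part left over by the previous one):
  95 = 0*319 + 95, so a_0 = 0.
  319 = 3*95 + 34, so a_1 = 3.
  95 = 2*34 + 27, so a_2 = 2.
  34 = 1*27 + 7, so a_3 = 1.
  27 = 3*7 + 6, so a_4 = 3.
  7 = 1*6 + 1, so a_5 = 1.
  6 = 6*1 + 0, so a_6 = 6.
The remainder reaches 0 after 7 divisions, so the expansion has 7 partial quotients, read off in order.

[0; 3, 2, 1, 3, 1, 6]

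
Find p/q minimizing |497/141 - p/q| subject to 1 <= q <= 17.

60/17

Expand x = 497/141 as a continued fraction with the Euclidean algorithm:
  497 = 3*141 + 74, so a_0 = 3.
  141 = 1*74 + 67, so a_1 = 1.
  74 = 1*67 + 7, so a_2 = 1.
  67 = 9*7 + 4, so a_3 = 9.
  7 = 1*4 + 3, so a_4 = 1.
  4 = 1*3 + 1, so a_5 = 1.
  3 = 3*1 + 0, so a_6 = 3.
so x = [3; 1, 1, 9, 1, 1, 3].
Convergents (p_i = a_i*p_{i-1} + p_{i-2}, q_i = a_i*q_{i-1} + q_{i-2} with p_{-2}=0, p_{-1}=1, q_{-2}=1, q_{-1}=0), until the denominator exceeds 17:
  i=0: a_0=3, p_0 = 3*1 + 0 = 3, q_0 = 3*0 + 1 = 1.
  i=1: a_1=1, p_1 = 1*3 + 1 = 4, q_1 = 1*1 + 0 = 1.
  i=2: a_2=1, p_2 = 1*4 + 3 = 7, q_2 = 1*1 + 1 = 2.
  i=3: a_3=9, p_3 = 9*7 + 4 = 67, q_3 = 9*2 + 1 = 19.
q_3 = 19 > 17, so the last convergent with denominator <= 17 is p_2/q_2 = 7/2.
The closest fraction with denominator <= 17 is either p_2/q_2 or the intermediate fraction (k*p_2 + p_1)/(k*q_2 + q_1) with the largest k >= 1 whose denominator stays <= 17; these approach x as k grows, and every other convergent or intermediate fraction in range is farther away.
Largest k: floor((17 - q_1)/q_2) = floor((17 - 1)/2) = 8.
That gives (8*7 + 4)/(8*2 + 1) = 60/17.
Compare the errors: |x - 7/2| = |497*2 - 7*141|/(141*2) = 7/282, and |x - 60/17| = |497*17 - 60*141|/(141*17) = 11/2397.
Cross-multiplying, 11*282 = 3102 < 16779 = 7*2397, so 11/2397 is smaller: the intermediate fraction 60/17 is closer to x than 7/2.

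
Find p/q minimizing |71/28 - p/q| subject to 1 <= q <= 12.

Expand x = 71/28 as a continued fraction with the Euclidean algorithm:
  71 = 2*28 + 15, so a_0 = 2.
  28 = 1*15 + 13, so a_1 = 1.
  15 = 1*13 + 2, so a_2 = 1.
  13 = 6*2 + 1, so a_3 = 6.
  2 = 2*1 + 0, so a_4 = 2.
so x = [2; 1, 1, 6, 2].
Convergents (p_i = a_i*p_{i-1} + p_{i-2}, q_i = a_i*q_{i-1} + q_{i-2} with p_{-2}=0, p_{-1}=1, q_{-2}=1, q_{-1}=0), until the denominator exceeds 12:
  i=0: a_0=2, p_0 = 2*1 + 0 = 2, q_0 = 2*0 + 1 = 1.
  i=1: a_1=1, p_1 = 1*2 + 1 = 3, q_1 = 1*1 + 0 = 1.
  i=2: a_2=1, p_2 = 1*3 + 2 = 5, q_2 = 1*1 + 1 = 2.
  i=3: a_3=6, p_3 = 6*5 + 3 = 33, q_3 = 6*2 + 1 = 13.
q_3 = 13 > 12, so the last convergent with denominator <= 12 is p_2/q_2 = 5/2.
The closest fraction with denominator <= 12 is either p_2/q_2 or the intermediate fraction (k*p_2 + p_1)/(k*q_2 + q_1) with the largest k >= 1 whose denominator stays <= 12; these approach x as k grows, and every other convergent or intermediate fraction in range is farther away.
Largest k: floor((12 - q_1)/q_2) = floor((12 - 1)/2) = 5.
That gives (5*5 + 3)/(5*2 + 1) = 28/11.
Compare the errors: |x - 5/2| = |71*2 - 5*28|/(28*2) = 2/56, and |x - 28/11| = |71*11 - 28*28|/(28*11) = 3/308.
Cross-multiplying, 3*56 = 168 < 616 = 2*308, so 3/308 is smaller: the intermediate fraction 28/11 is closer to x than 5/2.

28/11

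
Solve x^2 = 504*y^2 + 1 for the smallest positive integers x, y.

First expand sqrt(504) as a continued fraction. With x_i = (sqrt(504) + m_i)/d_i and (m_0, d_0) = (0, 1): a_0 = floor(sqrt(504)) = 22, since 22^2 = 484 <= 504 < 529 = 23^2.
Iterate m_{i+1} = d_i*a_i - m_i, d_{i+1} = (504 - m_{i+1}^2)/d_i, a_{i+1} = floor((a_0 + m_{i+1})/d_{i+1}):
  m_1 = 1*22 - 0 = 22, d_1 = (504 - 22^2)/1 = 20/1 = 20, a_1 = floor((22 + 22)/20) = 2.
  m_2 = 20*2 - 22 = 18, d_2 = (504 - 18^2)/20 = 180/20 = 9, a_2 = floor((22 + 18)/9) = 4.
  m_3 = 9*4 - 18 = 18, d_3 = (504 - 18^2)/9 = 180/9 = 20, a_3 = floor((22 + 18)/20) = 2.
  m_4 = 20*2 - 18 = 22, d_4 = (504 - 22^2)/20 = 20/20 = 1, a_4 = floor((22 + 22)/1) = 44.
  m_5 = 1*44 - 22 = 22, d_5 = (504 - 22^2)/1 = 20/1 = 20: (m_5, d_5) = (m_1, d_1) = (22, 20), so from here the quotients repeat a_1, ..., a_4; the period length is 4.
So sqrt(504) = [22; (2, 4, 2, 44)] with period length k = 4.
k is even, so the fundamental solution of x^2 - 504y^2 = 1 is (p_{k-1}, q_{k-1}) = (p_3, q_3); compute convergents through index 3.
Convergents (p_i = a_i*p_{i-1} + p_{i-2}, q_i = a_i*q_{i-1} + q_{i-2} with p_{-2}=0, p_{-1}=1, q_{-2}=1, q_{-1}=0):
  i=0: a_0=22, p_0 = 22*1 + 0 = 22, q_0 = 22*0 + 1 = 1.
  i=1: a_1=2, p_1 = 2*22 + 1 = 45, q_1 = 2*1 + 0 = 2.
  i=2: a_2=4, p_2 = 4*45 + 22 = 202, q_2 = 4*2 + 1 = 9.
  i=3: a_3=2, p_3 = 2*202 + 45 = 449, q_3 = 2*9 + 2 = 20.
Check: 449^2 - 504*20^2 = 201601 - 201600 = 1, so (x, y) = (449, 20) solves the equation, and by the theorem it is the least positive solution.

(x, y) = (449, 20)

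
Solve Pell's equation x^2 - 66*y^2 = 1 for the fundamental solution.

First expand sqrt(66) as a continued fraction. With x_i = (sqrt(66) + m_i)/d_i and (m_0, d_0) = (0, 1): a_0 = floor(sqrt(66)) = 8, since 8^2 = 64 <= 66 < 81 = 9^2.
Iterate m_{i+1} = d_i*a_i - m_i, d_{i+1} = (66 - m_{i+1}^2)/d_i, a_{i+1} = floor((a_0 + m_{i+1})/d_{i+1}):
  m_1 = 1*8 - 0 = 8, d_1 = (66 - 8^2)/1 = 2/1 = 2, a_1 = floor((8 + 8)/2) = 8.
  m_2 = 2*8 - 8 = 8, d_2 = (66 - 8^2)/2 = 2/2 = 1, a_2 = floor((8 + 8)/1) = 16.
  m_3 = 1*16 - 8 = 8, d_3 = (66 - 8^2)/1 = 2/1 = 2: (m_3, d_3) = (m_1, d_1) = (8, 2), so from here the quotients repeat a_1, a_2; the period length is 2.
So sqrt(66) = [8; (8, 16)] with period length k = 2.
k is even, so the fundamental solution of x^2 - 66y^2 = 1 is (p_{k-1}, q_{k-1}) = (p_1, q_1); compute convergents through index 1.
Convergents (p_i = a_i*p_{i-1} + p_{i-2}, q_i = a_i*q_{i-1} + q_{i-2} with p_{-2}=0, p_{-1}=1, q_{-2}=1, q_{-1}=0):
  i=0: a_0=8, p_0 = 8*1 + 0 = 8, q_0 = 8*0 + 1 = 1.
  i=1: a_1=8, p_1 = 8*8 + 1 = 65, q_1 = 8*1 + 0 = 8.
Check: 65^2 - 66*8^2 = 4225 - 4224 = 1, so (x, y) = (65, 8) solves the equation, and by the theorem it is the least positive solution.

(x, y) = (65, 8)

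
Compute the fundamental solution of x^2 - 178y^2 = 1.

(x, y) = (1601, 120)

First expand sqrt(178) as a continued fraction. With x_i = (sqrt(178) + m_i)/d_i and (m_0, d_0) = (0, 1): a_0 = floor(sqrt(178)) = 13, since 13^2 = 169 <= 178 < 196 = 14^2.
Iterate m_{i+1} = d_i*a_i - m_i, d_{i+1} = (178 - m_{i+1}^2)/d_i, a_{i+1} = floor((a_0 + m_{i+1})/d_{i+1}):
  m_1 = 1*13 - 0 = 13, d_1 = (178 - 13^2)/1 = 9/1 = 9, a_1 = floor((13 + 13)/9) = 2.
  m_2 = 9*2 - 13 = 5, d_2 = (178 - 5^2)/9 = 153/9 = 17, a_2 = floor((13 + 5)/17) = 1.
  m_3 = 17*1 - 5 = 12, d_3 = (178 - 12^2)/17 = 34/17 = 2, a_3 = floor((13 + 12)/2) = 12.
  m_4 = 2*12 - 12 = 12, d_4 = (178 - 12^2)/2 = 34/2 = 17, a_4 = floor((13 + 12)/17) = 1.
  m_5 = 17*1 - 12 = 5, d_5 = (178 - 5^2)/17 = 153/17 = 9, a_5 = floor((13 + 5)/9) = 2.
  m_6 = 9*2 - 5 = 13, d_6 = (178 - 13^2)/9 = 9/9 = 1, a_6 = floor((13 + 13)/1) = 26.
  m_7 = 1*26 - 13 = 13, d_7 = (178 - 13^2)/1 = 9/1 = 9: (m_7, d_7) = (m_1, d_1) = (13, 9), so from here the quotients repeat a_1, ..., a_6; the period length is 6.
So sqrt(178) = [13; (2, 1, 12, 1, 2, 26)] with period length k = 6.
k is even, so the fundamental solution of x^2 - 178y^2 = 1 is (p_{k-1}, q_{k-1}) = (p_5, q_5); compute convergents through index 5.
Convergents (p_i = a_i*p_{i-1} + p_{i-2}, q_i = a_i*q_{i-1} + q_{i-2} with p_{-2}=0, p_{-1}=1, q_{-2}=1, q_{-1}=0):
  i=0: a_0=13, p_0 = 13*1 + 0 = 13, q_0 = 13*0 + 1 = 1.
  i=1: a_1=2, p_1 = 2*13 + 1 = 27, q_1 = 2*1 + 0 = 2.
  i=2: a_2=1, p_2 = 1*27 + 13 = 40, q_2 = 1*2 + 1 = 3.
  i=3: a_3=12, p_3 = 12*40 + 27 = 507, q_3 = 12*3 + 2 = 38.
  i=4: a_4=1, p_4 = 1*507 + 40 = 547, q_4 = 1*38 + 3 = 41.
  i=5: a_5=2, p_5 = 2*547 + 507 = 1601, q_5 = 2*41 + 38 = 120.
Check: 1601^2 - 178*120^2 = 2563201 - 2563200 = 1, so (x, y) = (1601, 120) solves the equation, and by the theorem it is the least positive solution.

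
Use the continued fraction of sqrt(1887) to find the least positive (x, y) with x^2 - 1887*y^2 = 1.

First expand sqrt(1887) as a continued fraction. With x_i = (sqrt(1887) + m_i)/d_i and (m_0, d_0) = (0, 1): a_0 = floor(sqrt(1887)) = 43, since 43^2 = 1849 <= 1887 < 1936 = 44^2.
Iterate m_{i+1} = d_i*a_i - m_i, d_{i+1} = (1887 - m_{i+1}^2)/d_i, a_{i+1} = floor((a_0 + m_{i+1})/d_{i+1}):
  m_1 = 1*43 - 0 = 43, d_1 = (1887 - 43^2)/1 = 38/1 = 38, a_1 = floor((43 + 43)/38) = 2.
  m_2 = 38*2 - 43 = 33, d_2 = (1887 - 33^2)/38 = 798/38 = 21, a_2 = floor((43 + 33)/21) = 3.
  m_3 = 21*3 - 33 = 30, d_3 = (1887 - 30^2)/21 = 987/21 = 47, a_3 = floor((43 + 30)/47) = 1.
  m_4 = 47*1 - 30 = 17, d_4 = (1887 - 17^2)/47 = 1598/47 = 34, a_4 = floor((43 + 17)/34) = 1.
  m_5 = 34*1 - 17 = 17, d_5 = (1887 - 17^2)/34 = 1598/34 = 47, a_5 = floor((43 + 17)/47) = 1.
  m_6 = 47*1 - 17 = 30, d_6 = (1887 - 30^2)/47 = 987/47 = 21, a_6 = floor((43 + 30)/21) = 3.
  m_7 = 21*3 - 30 = 33, d_7 = (1887 - 33^2)/21 = 798/21 = 38, a_7 = floor((43 + 33)/38) = 2.
  m_8 = 38*2 - 33 = 43, d_8 = (1887 - 43^2)/38 = 38/38 = 1, a_8 = floor((43 + 43)/1) = 86.
  m_9 = 1*86 - 43 = 43, d_9 = (1887 - 43^2)/1 = 38/1 = 38: (m_9, d_9) = (m_1, d_1) = (43, 38), so from here the quotients repeat a_1, ..., a_8; the period length is 8.
So sqrt(1887) = [43; (2, 3, 1, 1, 1, 3, 2, 86)] with period length k = 8.
k is even, so the fundamental solution of x^2 - 1887y^2 = 1 is (p_{k-1}, q_{k-1}) = (p_7, q_7); compute convergents through index 7.
Convergents (p_i = a_i*p_{i-1} + p_{i-2}, q_i = a_i*q_{i-1} + q_{i-2} with p_{-2}=0, p_{-1}=1, q_{-2}=1, q_{-1}=0):
  i=0: a_0=43, p_0 = 43*1 + 0 = 43, q_0 = 43*0 + 1 = 1.
  i=1: a_1=2, p_1 = 2*43 + 1 = 87, q_1 = 2*1 + 0 = 2.
  i=2: a_2=3, p_2 = 3*87 + 43 = 304, q_2 = 3*2 + 1 = 7.
  i=3: a_3=1, p_3 = 1*304 + 87 = 391, q_3 = 1*7 + 2 = 9.
  i=4: a_4=1, p_4 = 1*391 + 304 = 695, q_4 = 1*9 + 7 = 16.
  i=5: a_5=1, p_5 = 1*695 + 391 = 1086, q_5 = 1*16 + 9 = 25.
  i=6: a_6=3, p_6 = 3*1086 + 695 = 3953, q_6 = 3*25 + 16 = 91.
  i=7: a_7=2, p_7 = 2*3953 + 1086 = 8992, q_7 = 2*91 + 25 = 207.
Check: 8992^2 - 1887*207^2 = 80856064 - 80856063 = 1, so (x, y) = (8992, 207) solves the equation, and by the theorem it is the least positive solution.

(x, y) = (8992, 207)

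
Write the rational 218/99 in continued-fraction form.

[2; 4, 1, 19]

Run the Euclidean algorithm on 218 and 99; the successive quotients are the partial quotients a_0, a_1, ... (each step inverts the fractional part left over by the previous one):
  218 = 2*99 + 20, so a_0 = 2.
  99 = 4*20 + 19, so a_1 = 4.
  20 = 1*19 + 1, so a_2 = 1.
  19 = 19*1 + 0, so a_3 = 19.
The remainder reaches 0 after 4 divisions, so the expansion has 4 partial quotients, read off in order.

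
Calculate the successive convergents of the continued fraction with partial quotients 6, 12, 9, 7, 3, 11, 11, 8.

6/1, 73/12, 663/109, 4714/775, 14805/2434, 167569/27549, 1858064/305473, 15032081/2471333

Using the convergent recurrence p_i = a_i*p_{i-1} + p_{i-2}, q_i = a_i*q_{i-1} + q_{i-2} with p_{-2}=0, p_{-1}=1, q_{-2}=1, q_{-1}=0:
  i=0: a_0=6, p_0 = 6*1 + 0 = 6, q_0 = 6*0 + 1 = 1.
  i=1: a_1=12, p_1 = 12*6 + 1 = 73, q_1 = 12*1 + 0 = 12.
  i=2: a_2=9, p_2 = 9*73 + 6 = 663, q_2 = 9*12 + 1 = 109.
  i=3: a_3=7, p_3 = 7*663 + 73 = 4714, q_3 = 7*109 + 12 = 775.
  i=4: a_4=3, p_4 = 3*4714 + 663 = 14805, q_4 = 3*775 + 109 = 2434.
  i=5: a_5=11, p_5 = 11*14805 + 4714 = 167569, q_5 = 11*2434 + 775 = 27549.
  i=6: a_6=11, p_6 = 11*167569 + 14805 = 1858064, q_6 = 11*27549 + 2434 = 305473.
  i=7: a_7=8, p_7 = 8*1858064 + 167569 = 15032081, q_7 = 8*305473 + 27549 = 2471333.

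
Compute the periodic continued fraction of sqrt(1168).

[34; (5, 1, 2, 7, 4, 7, 2, 1, 5, 68)]

Write x_i = (sqrt(1168) + m_i)/d_i with (m_0, d_0) = (0, 1). a_0 = floor(sqrt(1168)) = 34, since 34^2 = 1156 <= 1168 < 1225 = 35^2.
Iterate m_{i+1} = d_i*a_i - m_i, d_{i+1} = (1168 - m_{i+1}^2)/d_i, a_{i+1} = floor((a_0 + m_{i+1})/d_{i+1}):
  m_1 = 1*34 - 0 = 34, d_1 = (1168 - 34^2)/1 = 12/1 = 12, a_1 = floor((34 + 34)/12) = 5.
  m_2 = 12*5 - 34 = 26, d_2 = (1168 - 26^2)/12 = 492/12 = 41, a_2 = floor((34 + 26)/41) = 1.
  m_3 = 41*1 - 26 = 15, d_3 = (1168 - 15^2)/41 = 943/41 = 23, a_3 = floor((34 + 15)/23) = 2.
  m_4 = 23*2 - 15 = 31, d_4 = (1168 - 31^2)/23 = 207/23 = 9, a_4 = floor((34 + 31)/9) = 7.
  m_5 = 9*7 - 31 = 32, d_5 = (1168 - 32^2)/9 = 144/9 = 16, a_5 = floor((34 + 32)/16) = 4.
  m_6 = 16*4 - 32 = 32, d_6 = (1168 - 32^2)/16 = 144/16 = 9, a_6 = floor((34 + 32)/9) = 7.
  m_7 = 9*7 - 32 = 31, d_7 = (1168 - 31^2)/9 = 207/9 = 23, a_7 = floor((34 + 31)/23) = 2.
  m_8 = 23*2 - 31 = 15, d_8 = (1168 - 15^2)/23 = 943/23 = 41, a_8 = floor((34 + 15)/41) = 1.
  m_9 = 41*1 - 15 = 26, d_9 = (1168 - 26^2)/41 = 492/41 = 12, a_9 = floor((34 + 26)/12) = 5.
  m_10 = 12*5 - 26 = 34, d_10 = (1168 - 34^2)/12 = 12/12 = 1, a_10 = floor((34 + 34)/1) = 68.
  m_11 = 1*68 - 34 = 34, d_11 = (1168 - 34^2)/1 = 12/1 = 12: (m_11, d_11) = (m_1, d_1) = (34, 12), so from here the quotients repeat a_1, ..., a_10; the period length is 10.
Hence the expansion of sqrt(1168) is a_0 = 34 followed by the repeating block 5, 1, 2, 7, 4, 7, 2, 1, 5, 68 (period 10).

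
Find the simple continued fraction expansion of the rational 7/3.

[2; 3]

Run the Euclidean algorithm on 7 and 3; the successive quotients are the partial quotients a_0, a_1, ... (each step inverts the fractional part left over by the previous one):
  7 = 2*3 + 1, so a_0 = 2.
  3 = 3*1 + 0, so a_1 = 3.
The remainder reaches 0 after 2 divisions, so the expansion has 2 partial quotients, read off in order.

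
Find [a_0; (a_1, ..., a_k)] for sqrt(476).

[21; (1, 4, 2, 10, 2, 4, 1, 42)]

Write x_i = (sqrt(476) + m_i)/d_i with (m_0, d_0) = (0, 1). a_0 = floor(sqrt(476)) = 21, since 21^2 = 441 <= 476 < 484 = 22^2.
Iterate m_{i+1} = d_i*a_i - m_i, d_{i+1} = (476 - m_{i+1}^2)/d_i, a_{i+1} = floor((a_0 + m_{i+1})/d_{i+1}):
  m_1 = 1*21 - 0 = 21, d_1 = (476 - 21^2)/1 = 35/1 = 35, a_1 = floor((21 + 21)/35) = 1.
  m_2 = 35*1 - 21 = 14, d_2 = (476 - 14^2)/35 = 280/35 = 8, a_2 = floor((21 + 14)/8) = 4.
  m_3 = 8*4 - 14 = 18, d_3 = (476 - 18^2)/8 = 152/8 = 19, a_3 = floor((21 + 18)/19) = 2.
  m_4 = 19*2 - 18 = 20, d_4 = (476 - 20^2)/19 = 76/19 = 4, a_4 = floor((21 + 20)/4) = 10.
  m_5 = 4*10 - 20 = 20, d_5 = (476 - 20^2)/4 = 76/4 = 19, a_5 = floor((21 + 20)/19) = 2.
  m_6 = 19*2 - 20 = 18, d_6 = (476 - 18^2)/19 = 152/19 = 8, a_6 = floor((21 + 18)/8) = 4.
  m_7 = 8*4 - 18 = 14, d_7 = (476 - 14^2)/8 = 280/8 = 35, a_7 = floor((21 + 14)/35) = 1.
  m_8 = 35*1 - 14 = 21, d_8 = (476 - 21^2)/35 = 35/35 = 1, a_8 = floor((21 + 21)/1) = 42.
  m_9 = 1*42 - 21 = 21, d_9 = (476 - 21^2)/1 = 35/1 = 35: (m_9, d_9) = (m_1, d_1) = (21, 35), so from here the quotients repeat a_1, ..., a_8; the period length is 8.
Hence the expansion of sqrt(476) is a_0 = 21 followed by the repeating block 1, 4, 2, 10, 2, 4, 1, 42 (period 8).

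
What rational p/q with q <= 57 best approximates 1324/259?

46/9

Expand x = 1324/259 as a continued fraction with the Euclidean algorithm:
  1324 = 5*259 + 29, so a_0 = 5.
  259 = 8*29 + 27, so a_1 = 8.
  29 = 1*27 + 2, so a_2 = 1.
  27 = 13*2 + 1, so a_3 = 13.
  2 = 2*1 + 0, so a_4 = 2.
so x = [5; 8, 1, 13, 2].
Convergents (p_i = a_i*p_{i-1} + p_{i-2}, q_i = a_i*q_{i-1} + q_{i-2} with p_{-2}=0, p_{-1}=1, q_{-2}=1, q_{-1}=0), until the denominator exceeds 57:
  i=0: a_0=5, p_0 = 5*1 + 0 = 5, q_0 = 5*0 + 1 = 1.
  i=1: a_1=8, p_1 = 8*5 + 1 = 41, q_1 = 8*1 + 0 = 8.
  i=2: a_2=1, p_2 = 1*41 + 5 = 46, q_2 = 1*8 + 1 = 9.
  i=3: a_3=13, p_3 = 13*46 + 41 = 639, q_3 = 13*9 + 8 = 125.
q_3 = 125 > 57, so the last convergent with denominator <= 57 is p_2/q_2 = 46/9.
The closest fraction with denominator <= 57 is either p_2/q_2 or the intermediate fraction (k*p_2 + p_1)/(k*q_2 + q_1) with the largest k >= 1 whose denominator stays <= 57; these approach x as k grows, and every other convergent or intermediate fraction in range is farther away.
Largest k: floor((57 - q_1)/q_2) = floor((57 - 8)/9) = 5.
That gives (5*46 + 41)/(5*9 + 8) = 271/53.
Compare the errors: |x - 46/9| = |1324*9 - 46*259|/(259*9) = 2/2331, and |x - 271/53| = |1324*53 - 271*259|/(259*53) = 17/13727.
Cross-multiplying, 2*13727 = 27454 < 39627 = 17*2331, so 2/2331 is smaller: the convergent 46/9 is closer to x than 271/53.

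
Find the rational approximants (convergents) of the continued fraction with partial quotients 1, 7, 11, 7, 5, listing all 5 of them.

Using the convergent recurrence p_i = a_i*p_{i-1} + p_{i-2}, q_i = a_i*q_{i-1} + q_{i-2} with p_{-2}=0, p_{-1}=1, q_{-2}=1, q_{-1}=0:
  i=0: a_0=1, p_0 = 1*1 + 0 = 1, q_0 = 1*0 + 1 = 1.
  i=1: a_1=7, p_1 = 7*1 + 1 = 8, q_1 = 7*1 + 0 = 7.
  i=2: a_2=11, p_2 = 11*8 + 1 = 89, q_2 = 11*7 + 1 = 78.
  i=3: a_3=7, p_3 = 7*89 + 8 = 631, q_3 = 7*78 + 7 = 553.
  i=4: a_4=5, p_4 = 5*631 + 89 = 3244, q_4 = 5*553 + 78 = 2843.

1/1, 8/7, 89/78, 631/553, 3244/2843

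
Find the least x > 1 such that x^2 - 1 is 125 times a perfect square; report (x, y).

First expand sqrt(125) as a continued fraction. With x_i = (sqrt(125) + m_i)/d_i and (m_0, d_0) = (0, 1): a_0 = floor(sqrt(125)) = 11, since 11^2 = 121 <= 125 < 144 = 12^2.
Iterate m_{i+1} = d_i*a_i - m_i, d_{i+1} = (125 - m_{i+1}^2)/d_i, a_{i+1} = floor((a_0 + m_{i+1})/d_{i+1}):
  m_1 = 1*11 - 0 = 11, d_1 = (125 - 11^2)/1 = 4/1 = 4, a_1 = floor((11 + 11)/4) = 5.
  m_2 = 4*5 - 11 = 9, d_2 = (125 - 9^2)/4 = 44/4 = 11, a_2 = floor((11 + 9)/11) = 1.
  m_3 = 11*1 - 9 = 2, d_3 = (125 - 2^2)/11 = 121/11 = 11, a_3 = floor((11 + 2)/11) = 1.
  m_4 = 11*1 - 2 = 9, d_4 = (125 - 9^2)/11 = 44/11 = 4, a_4 = floor((11 + 9)/4) = 5.
  m_5 = 4*5 - 9 = 11, d_5 = (125 - 11^2)/4 = 4/4 = 1, a_5 = floor((11 + 11)/1) = 22.
  m_6 = 1*22 - 11 = 11, d_6 = (125 - 11^2)/1 = 4/1 = 4: (m_6, d_6) = (m_1, d_1) = (11, 4), so from here the quotients repeat a_1, ..., a_5; the period length is 5.
So sqrt(125) = [11; (5, 1, 1, 5, 22)] with period length k = 5.
k is odd, so (p_{k-1}, q_{k-1}) only solves x^2 - 125y^2 = -1 and the fundamental solution of x^2 - 125y^2 = 1 is (p_{2k-1}, q_{2k-1}) = (p_9, q_9); compute convergents through index 9, running through the period twice.
Convergents (p_i = a_i*p_{i-1} + p_{i-2}, q_i = a_i*q_{i-1} + q_{i-2} with p_{-2}=0, p_{-1}=1, q_{-2}=1, q_{-1}=0):
  i=0: a_0=11, p_0 = 11*1 + 0 = 11, q_0 = 11*0 + 1 = 1.
  i=1: a_1=5, p_1 = 5*11 + 1 = 56, q_1 = 5*1 + 0 = 5.
  i=2: a_2=1, p_2 = 1*56 + 11 = 67, q_2 = 1*5 + 1 = 6.
  i=3: a_3=1, p_3 = 1*67 + 56 = 123, q_3 = 1*6 + 5 = 11.
  i=4: a_4=5, p_4 = 5*123 + 67 = 682, q_4 = 5*11 + 6 = 61.
  i=5: a_5=22, p_5 = 22*682 + 123 = 15127, q_5 = 22*61 + 11 = 1353.
  i=6: a_6=5, p_6 = 5*15127 + 682 = 76317, q_6 = 5*1353 + 61 = 6826.
  i=7: a_7=1, p_7 = 1*76317 + 15127 = 91444, q_7 = 1*6826 + 1353 = 8179.
  i=8: a_8=1, p_8 = 1*91444 + 76317 = 167761, q_8 = 1*8179 + 6826 = 15005.
  i=9: a_9=5, p_9 = 5*167761 + 91444 = 930249, q_9 = 5*15005 + 8179 = 83204.
Indeed p_4^2 - 125*q_4^2 = 465124 - 465125 = -1, not +1.
Check: 930249^2 - 125*83204^2 = 865363202001 - 865363202000 = 1, so (x, y) = (930249, 83204) solves the equation, and by the theorem it is the least positive solution.

(x, y) = (930249, 83204)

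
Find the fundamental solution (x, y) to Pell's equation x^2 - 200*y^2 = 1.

First expand sqrt(200) as a continued fraction. With x_i = (sqrt(200) + m_i)/d_i and (m_0, d_0) = (0, 1): a_0 = floor(sqrt(200)) = 14, since 14^2 = 196 <= 200 < 225 = 15^2.
Iterate m_{i+1} = d_i*a_i - m_i, d_{i+1} = (200 - m_{i+1}^2)/d_i, a_{i+1} = floor((a_0 + m_{i+1})/d_{i+1}):
  m_1 = 1*14 - 0 = 14, d_1 = (200 - 14^2)/1 = 4/1 = 4, a_1 = floor((14 + 14)/4) = 7.
  m_2 = 4*7 - 14 = 14, d_2 = (200 - 14^2)/4 = 4/4 = 1, a_2 = floor((14 + 14)/1) = 28.
  m_3 = 1*28 - 14 = 14, d_3 = (200 - 14^2)/1 = 4/1 = 4: (m_3, d_3) = (m_1, d_1) = (14, 4), so from here the quotients repeat a_1, a_2; the period length is 2.
So sqrt(200) = [14; (7, 28)] with period length k = 2.
k is even, so the fundamental solution of x^2 - 200y^2 = 1 is (p_{k-1}, q_{k-1}) = (p_1, q_1); compute convergents through index 1.
Convergents (p_i = a_i*p_{i-1} + p_{i-2}, q_i = a_i*q_{i-1} + q_{i-2} with p_{-2}=0, p_{-1}=1, q_{-2}=1, q_{-1}=0):
  i=0: a_0=14, p_0 = 14*1 + 0 = 14, q_0 = 14*0 + 1 = 1.
  i=1: a_1=7, p_1 = 7*14 + 1 = 99, q_1 = 7*1 + 0 = 7.
Check: 99^2 - 200*7^2 = 9801 - 9800 = 1, so (x, y) = (99, 7) solves the equation, and by the theorem it is the least positive solution.

(x, y) = (99, 7)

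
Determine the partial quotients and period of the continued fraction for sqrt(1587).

Write x_i = (sqrt(1587) + m_i)/d_i with (m_0, d_0) = (0, 1). a_0 = floor(sqrt(1587)) = 39, since 39^2 = 1521 <= 1587 < 1600 = 40^2.
Iterate m_{i+1} = d_i*a_i - m_i, d_{i+1} = (1587 - m_{i+1}^2)/d_i, a_{i+1} = floor((a_0 + m_{i+1})/d_{i+1}):
  m_1 = 1*39 - 0 = 39, d_1 = (1587 - 39^2)/1 = 66/1 = 66, a_1 = floor((39 + 39)/66) = 1.
  m_2 = 66*1 - 39 = 27, d_2 = (1587 - 27^2)/66 = 858/66 = 13, a_2 = floor((39 + 27)/13) = 5.
  m_3 = 13*5 - 27 = 38, d_3 = (1587 - 38^2)/13 = 143/13 = 11, a_3 = floor((39 + 38)/11) = 7.
  m_4 = 11*7 - 38 = 39, d_4 = (1587 - 39^2)/11 = 66/11 = 6, a_4 = floor((39 + 39)/6) = 13.
  m_5 = 6*13 - 39 = 39, d_5 = (1587 - 39^2)/6 = 66/6 = 11, a_5 = floor((39 + 39)/11) = 7.
  m_6 = 11*7 - 39 = 38, d_6 = (1587 - 38^2)/11 = 143/11 = 13, a_6 = floor((39 + 38)/13) = 5.
  m_7 = 13*5 - 38 = 27, d_7 = (1587 - 27^2)/13 = 858/13 = 66, a_7 = floor((39 + 27)/66) = 1.
  m_8 = 66*1 - 27 = 39, d_8 = (1587 - 39^2)/66 = 66/66 = 1, a_8 = floor((39 + 39)/1) = 78.
  m_9 = 1*78 - 39 = 39, d_9 = (1587 - 39^2)/1 = 66/1 = 66: (m_9, d_9) = (m_1, d_1) = (39, 66), so from here the quotients repeat a_1, ..., a_8; the period length is 8.
Hence the expansion of sqrt(1587) is a_0 = 39 followed by the repeating block 1, 5, 7, 13, 7, 5, 1, 78 (period 8).

[39; (1, 5, 7, 13, 7, 5, 1, 78)]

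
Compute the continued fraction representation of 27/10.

Run the Euclidean algorithm on 27 and 10; the successive quotients are the partial quotients a_0, a_1, ... (each step inverts the fractional part left over by the previous one):
  27 = 2*10 + 7, so a_0 = 2.
  10 = 1*7 + 3, so a_1 = 1.
  7 = 2*3 + 1, so a_2 = 2.
  3 = 3*1 + 0, so a_3 = 3.
The remainder reaches 0 after 4 divisions, so the expansion has 4 partial quotients, read off in order.

[2; 1, 2, 3]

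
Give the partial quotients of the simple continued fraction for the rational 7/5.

[1; 2, 2]

Run the Euclidean algorithm on 7 and 5; the successive quotients are the partial quotients a_0, a_1, ... (each step inverts the fractional part left over by the previous one):
  7 = 1*5 + 2, so a_0 = 1.
  5 = 2*2 + 1, so a_1 = 2.
  2 = 2*1 + 0, so a_2 = 2.
The remainder reaches 0 after 3 divisions, so the expansion has 3 partial quotients, read off in order.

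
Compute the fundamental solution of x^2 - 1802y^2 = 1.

First expand sqrt(1802) as a continued fraction. With x_i = (sqrt(1802) + m_i)/d_i and (m_0, d_0) = (0, 1): a_0 = floor(sqrt(1802)) = 42, since 42^2 = 1764 <= 1802 < 1849 = 43^2.
Iterate m_{i+1} = d_i*a_i - m_i, d_{i+1} = (1802 - m_{i+1}^2)/d_i, a_{i+1} = floor((a_0 + m_{i+1})/d_{i+1}):
  m_1 = 1*42 - 0 = 42, d_1 = (1802 - 42^2)/1 = 38/1 = 38, a_1 = floor((42 + 42)/38) = 2.
  m_2 = 38*2 - 42 = 34, d_2 = (1802 - 34^2)/38 = 646/38 = 17, a_2 = floor((42 + 34)/17) = 4.
  m_3 = 17*4 - 34 = 34, d_3 = (1802 - 34^2)/17 = 646/17 = 38, a_3 = floor((42 + 34)/38) = 2.
  m_4 = 38*2 - 34 = 42, d_4 = (1802 - 42^2)/38 = 38/38 = 1, a_4 = floor((42 + 42)/1) = 84.
  m_5 = 1*84 - 42 = 42, d_5 = (1802 - 42^2)/1 = 38/1 = 38: (m_5, d_5) = (m_1, d_1) = (42, 38), so from here the quotients repeat a_1, ..., a_4; the period length is 4.
So sqrt(1802) = [42; (2, 4, 2, 84)] with period length k = 4.
k is even, so the fundamental solution of x^2 - 1802y^2 = 1 is (p_{k-1}, q_{k-1}) = (p_3, q_3); compute convergents through index 3.
Convergents (p_i = a_i*p_{i-1} + p_{i-2}, q_i = a_i*q_{i-1} + q_{i-2} with p_{-2}=0, p_{-1}=1, q_{-2}=1, q_{-1}=0):
  i=0: a_0=42, p_0 = 42*1 + 0 = 42, q_0 = 42*0 + 1 = 1.
  i=1: a_1=2, p_1 = 2*42 + 1 = 85, q_1 = 2*1 + 0 = 2.
  i=2: a_2=4, p_2 = 4*85 + 42 = 382, q_2 = 4*2 + 1 = 9.
  i=3: a_3=2, p_3 = 2*382 + 85 = 849, q_3 = 2*9 + 2 = 20.
Check: 849^2 - 1802*20^2 = 720801 - 720800 = 1, so (x, y) = (849, 20) solves the equation, and by the theorem it is the least positive solution.

(x, y) = (849, 20)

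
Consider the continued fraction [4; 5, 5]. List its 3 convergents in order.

4/1, 21/5, 109/26

Using the convergent recurrence p_i = a_i*p_{i-1} + p_{i-2}, q_i = a_i*q_{i-1} + q_{i-2} with p_{-2}=0, p_{-1}=1, q_{-2}=1, q_{-1}=0:
  i=0: a_0=4, p_0 = 4*1 + 0 = 4, q_0 = 4*0 + 1 = 1.
  i=1: a_1=5, p_1 = 5*4 + 1 = 21, q_1 = 5*1 + 0 = 5.
  i=2: a_2=5, p_2 = 5*21 + 4 = 109, q_2 = 5*5 + 1 = 26.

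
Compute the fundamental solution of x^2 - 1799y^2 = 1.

First expand sqrt(1799) as a continued fraction. With x_i = (sqrt(1799) + m_i)/d_i and (m_0, d_0) = (0, 1): a_0 = floor(sqrt(1799)) = 42, since 42^2 = 1764 <= 1799 < 1849 = 43^2.
Iterate m_{i+1} = d_i*a_i - m_i, d_{i+1} = (1799 - m_{i+1}^2)/d_i, a_{i+1} = floor((a_0 + m_{i+1})/d_{i+1}):
  m_1 = 1*42 - 0 = 42, d_1 = (1799 - 42^2)/1 = 35/1 = 35, a_1 = floor((42 + 42)/35) = 2.
  m_2 = 35*2 - 42 = 28, d_2 = (1799 - 28^2)/35 = 1015/35 = 29, a_2 = floor((42 + 28)/29) = 2.
  m_3 = 29*2 - 28 = 30, d_3 = (1799 - 30^2)/29 = 899/29 = 31, a_3 = floor((42 + 30)/31) = 2.
  m_4 = 31*2 - 30 = 32, d_4 = (1799 - 32^2)/31 = 775/31 = 25, a_4 = floor((42 + 32)/25) = 2.
  m_5 = 25*2 - 32 = 18, d_5 = (1799 - 18^2)/25 = 1475/25 = 59, a_5 = floor((42 + 18)/59) = 1.
  m_6 = 59*1 - 18 = 41, d_6 = (1799 - 41^2)/59 = 118/59 = 2, a_6 = floor((42 + 41)/2) = 41.
  m_7 = 2*41 - 41 = 41, d_7 = (1799 - 41^2)/2 = 118/2 = 59, a_7 = floor((42 + 41)/59) = 1.
  m_8 = 59*1 - 41 = 18, d_8 = (1799 - 18^2)/59 = 1475/59 = 25, a_8 = floor((42 + 18)/25) = 2.
  m_9 = 25*2 - 18 = 32, d_9 = (1799 - 32^2)/25 = 775/25 = 31, a_9 = floor((42 + 32)/31) = 2.
  m_10 = 31*2 - 32 = 30, d_10 = (1799 - 30^2)/31 = 899/31 = 29, a_10 = floor((42 + 30)/29) = 2.
  m_11 = 29*2 - 30 = 28, d_11 = (1799 - 28^2)/29 = 1015/29 = 35, a_11 = floor((42 + 28)/35) = 2.
  m_12 = 35*2 - 28 = 42, d_12 = (1799 - 42^2)/35 = 35/35 = 1, a_12 = floor((42 + 42)/1) = 84.
  m_13 = 1*84 - 42 = 42, d_13 = (1799 - 42^2)/1 = 35/1 = 35: (m_13, d_13) = (m_1, d_1) = (42, 35), so from here the quotients repeat a_1, ..., a_12; the period length is 12.
So sqrt(1799) = [42; (2, 2, 2, 2, 1, 41, 1, 2, 2, 2, 2, 84)] with period length k = 12.
k is even, so the fundamental solution of x^2 - 1799y^2 = 1 is (p_{k-1}, q_{k-1}) = (p_11, q_11); compute convergents through index 11.
Convergents (p_i = a_i*p_{i-1} + p_{i-2}, q_i = a_i*q_{i-1} + q_{i-2} with p_{-2}=0, p_{-1}=1, q_{-2}=1, q_{-1}=0):
  i=0: a_0=42, p_0 = 42*1 + 0 = 42, q_0 = 42*0 + 1 = 1.
  i=1: a_1=2, p_1 = 2*42 + 1 = 85, q_1 = 2*1 + 0 = 2.
  i=2: a_2=2, p_2 = 2*85 + 42 = 212, q_2 = 2*2 + 1 = 5.
  i=3: a_3=2, p_3 = 2*212 + 85 = 509, q_3 = 2*5 + 2 = 12.
  i=4: a_4=2, p_4 = 2*509 + 212 = 1230, q_4 = 2*12 + 5 = 29.
  i=5: a_5=1, p_5 = 1*1230 + 509 = 1739, q_5 = 1*29 + 12 = 41.
  i=6: a_6=41, p_6 = 41*1739 + 1230 = 72529, q_6 = 41*41 + 29 = 1710.
  i=7: a_7=1, p_7 = 1*72529 + 1739 = 74268, q_7 = 1*1710 + 41 = 1751.
  i=8: a_8=2, p_8 = 2*74268 + 72529 = 221065, q_8 = 2*1751 + 1710 = 5212.
  i=9: a_9=2, p_9 = 2*221065 + 74268 = 516398, q_9 = 2*5212 + 1751 = 12175.
  i=10: a_10=2, p_10 = 2*516398 + 221065 = 1253861, q_10 = 2*12175 + 5212 = 29562.
  i=11: a_11=2, p_11 = 2*1253861 + 516398 = 3024120, q_11 = 2*29562 + 12175 = 71299.
Check: 3024120^2 - 1799*71299^2 = 9145301774400 - 9145301774399 = 1, so (x, y) = (3024120, 71299) solves the equation, and by the theorem it is the least positive solution.

(x, y) = (3024120, 71299)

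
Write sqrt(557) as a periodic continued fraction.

Write x_i = (sqrt(557) + m_i)/d_i with (m_0, d_0) = (0, 1). a_0 = floor(sqrt(557)) = 23, since 23^2 = 529 <= 557 < 576 = 24^2.
Iterate m_{i+1} = d_i*a_i - m_i, d_{i+1} = (557 - m_{i+1}^2)/d_i, a_{i+1} = floor((a_0 + m_{i+1})/d_{i+1}):
  m_1 = 1*23 - 0 = 23, d_1 = (557 - 23^2)/1 = 28/1 = 28, a_1 = floor((23 + 23)/28) = 1.
  m_2 = 28*1 - 23 = 5, d_2 = (557 - 5^2)/28 = 532/28 = 19, a_2 = floor((23 + 5)/19) = 1.
  m_3 = 19*1 - 5 = 14, d_3 = (557 - 14^2)/19 = 361/19 = 19, a_3 = floor((23 + 14)/19) = 1.
  m_4 = 19*1 - 14 = 5, d_4 = (557 - 5^2)/19 = 532/19 = 28, a_4 = floor((23 + 5)/28) = 1.
  m_5 = 28*1 - 5 = 23, d_5 = (557 - 23^2)/28 = 28/28 = 1, a_5 = floor((23 + 23)/1) = 46.
  m_6 = 1*46 - 23 = 23, d_6 = (557 - 23^2)/1 = 28/1 = 28: (m_6, d_6) = (m_1, d_1) = (23, 28), so from here the quotients repeat a_1, ..., a_5; the period length is 5.
Hence the expansion of sqrt(557) is a_0 = 23 followed by the repeating block 1, 1, 1, 1, 46 (period 5).

[23; (1, 1, 1, 1, 46)]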